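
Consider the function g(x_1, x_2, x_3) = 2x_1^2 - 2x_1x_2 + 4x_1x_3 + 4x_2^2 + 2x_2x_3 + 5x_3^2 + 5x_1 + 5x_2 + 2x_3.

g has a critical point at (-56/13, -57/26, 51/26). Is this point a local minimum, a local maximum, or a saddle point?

The Hessian is constant: H = [[4, -2, 4], [-2, 8, 2], [4, 2, 10]].
Leading principal minors: Δ₁ = 4, Δ₂ = 28, Δ₃ = 104.
All leading minors are positive, so H is positive definite: a local minimum.

local minimum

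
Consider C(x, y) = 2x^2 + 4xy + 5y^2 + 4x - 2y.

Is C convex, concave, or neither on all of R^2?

convex

C is quadratic, so its Hessian is the constant matrix H = [[4, 4], [4, 10]].
det(H) = 24, tr(H) = 14.
det(H) > 0 and tr(H) > 0, so H is positive definite everywhere: convex.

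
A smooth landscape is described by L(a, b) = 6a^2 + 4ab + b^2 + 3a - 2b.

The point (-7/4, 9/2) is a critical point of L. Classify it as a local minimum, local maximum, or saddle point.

local minimum

The Hessian of L is constant: H = [[12, 4], [4, 2]].
det(H) = 12·2 − 4² = 8.
det(H) > 0 and tr(H) = 14 > 0, so H is positive definite and the point is a local minimum.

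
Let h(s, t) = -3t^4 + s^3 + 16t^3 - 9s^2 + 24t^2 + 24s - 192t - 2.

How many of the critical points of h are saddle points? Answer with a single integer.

h separates as a function of s plus a function of t, so ∇h=0 decouples.
∂h/∂s = 3(s - 4)(s - 2) = 0 at s ∈ {2, 4}; ∂h/∂t = -12(t - 4)(t - 2)(t + 2) = 0 at t ∈ {-2, 2, 4}.
The Hessian is diagonal: diag(h_ss, h_tt). Second derivatives: h_ss(2)=-6, h_ss(4)=6; h_tt(-2)=-288, h_tt(2)=96, h_tt(4)=-144.
Saddle points occur where the two diagonal entries have opposite signs: (2, 2), (4, -2), (4, 4). Count: 3.

3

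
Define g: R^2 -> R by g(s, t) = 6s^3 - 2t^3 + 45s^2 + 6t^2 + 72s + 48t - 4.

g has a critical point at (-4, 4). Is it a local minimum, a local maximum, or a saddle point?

The mixed partial ∂²g/∂s∂t is 0, so the Hessian at any point is diag(g_ss, g_tt) = diag(18(2s + 5), 12(-t + 1)).
At (-4, 4): H = diag(-54, -36).
Both eigenvalues are negative, so H is negative definite: a local maximum.

local maximum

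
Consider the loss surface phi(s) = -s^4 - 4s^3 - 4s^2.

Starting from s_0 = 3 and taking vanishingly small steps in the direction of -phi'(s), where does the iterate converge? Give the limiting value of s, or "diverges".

phi'(s) = -4s(s + 1)(s + 2), so phi'(3) = -240.
Gradient descent moves in the -phi' direction, i.e. s is increasing.
There is no critical point above s=3, and phi' keeps the same sign, so the iterate runs off to +∞.

diverges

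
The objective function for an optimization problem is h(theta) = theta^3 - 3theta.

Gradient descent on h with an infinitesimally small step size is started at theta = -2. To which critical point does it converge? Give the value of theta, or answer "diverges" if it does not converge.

h'(theta) = 3(theta - 1)(theta + 1), so h'(-2) = 9.
Gradient descent moves in the -h' direction, i.e. theta is decreasing.
There is no critical point below theta=-2, and h' keeps the same sign, so the iterate runs off to −∞.

diverges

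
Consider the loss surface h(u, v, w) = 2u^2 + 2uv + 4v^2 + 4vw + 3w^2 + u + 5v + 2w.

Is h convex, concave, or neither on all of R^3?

h is quadratic, so its Hessian is the constant matrix H = [[4, 2, 0], [2, 8, 4], [0, 4, 6]].
Leading principal minors: 4, 28, 104.
All positive ⇒ H ≻ 0 ⇒ convex.

convex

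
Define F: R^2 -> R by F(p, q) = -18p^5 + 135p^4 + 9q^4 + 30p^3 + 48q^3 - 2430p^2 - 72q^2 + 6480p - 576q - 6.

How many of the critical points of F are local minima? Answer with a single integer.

4

F separates as a function of p plus a function of q, so ∇F=0 decouples.
∂F/∂p = -90(p - 4)(p - 3)(p - 2)(p + 3) = 0 at p ∈ {-3, 2, 3, 4}; ∂F/∂q = 36(q - 2)(q + 2)(q + 4) = 0 at q ∈ {-4, -2, 2}.
The Hessian is diagonal: diag(F_pp, F_qq). Second derivatives: F_pp(-3)=18900, F_pp(2)=-900, F_pp(3)=540, F_pp(4)=-1260; F_qq(-4)=432, F_qq(-2)=-288, F_qq(2)=864.
Local minima occur where both diagonal entries positive: (-3, -4), (-3, 2), (3, -4), (3, 2). Count: 4.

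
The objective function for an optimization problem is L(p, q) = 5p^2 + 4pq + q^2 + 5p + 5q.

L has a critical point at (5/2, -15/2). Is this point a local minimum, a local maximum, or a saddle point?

local minimum

The Hessian of L is constant: H = [[10, 4], [4, 2]].
det(H) = 10·2 − 4² = 4.
det(H) > 0 and tr(H) = 12 > 0, so H is positive definite and the point is a local minimum.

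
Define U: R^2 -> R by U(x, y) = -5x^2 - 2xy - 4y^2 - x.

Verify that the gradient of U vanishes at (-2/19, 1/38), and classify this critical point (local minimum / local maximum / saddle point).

local maximum

∇U = (-10x - 2y - 1, -2x - 8y); substituting (-2/19, 1/38) gives ∇U = (0, 0), so (-2/19, 1/38) is indeed a critical point.
The Hessian of U is constant: H = [[-10, -2], [-2, -8]].
det(H) = (-10)·(-8) − (-2)² = 76.
det(H) > 0 and tr(H) = -18 < 0, so H is negative definite and the point is a local maximum.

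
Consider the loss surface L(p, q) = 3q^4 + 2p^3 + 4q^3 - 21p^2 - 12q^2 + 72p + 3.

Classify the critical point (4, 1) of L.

The mixed partial ∂²L/∂p∂q is 0, so the Hessian at any point is diag(L_pp, L_qq) = diag(6(2p - 7), 12(3q^2 + 2q - 2)).
At (4, 1): H = diag(6, 36).
Both eigenvalues are positive, so H is positive definite: a local minimum.

local minimum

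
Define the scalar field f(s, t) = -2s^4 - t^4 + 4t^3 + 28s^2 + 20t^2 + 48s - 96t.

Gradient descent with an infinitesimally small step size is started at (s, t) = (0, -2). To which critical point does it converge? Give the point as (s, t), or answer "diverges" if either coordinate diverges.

f is separable, so gradient descent decouples: s follows -∂f/∂s, t follows -∂f/∂t.
∂f/∂s = -8(s - 3)(s + 1)(s + 2); at s=0 this is 48, so s decreases.
∂f/∂t = -4(t - 4)(t - 2)(t + 3); at t=-2 this is -96, so t increases.
s converges to its nearest critical value -1 (a local min of the s-part); t converges to 2. The iterate converges to (-1, 2).

(-1, 2)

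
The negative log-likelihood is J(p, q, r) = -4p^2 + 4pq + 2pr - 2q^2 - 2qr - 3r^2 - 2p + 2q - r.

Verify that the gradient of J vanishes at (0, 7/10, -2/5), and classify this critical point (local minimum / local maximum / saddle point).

∇J = (-8p + 4q + 2r - 2, 4p - 4q - 2r + 2, 2p - 2q - 6r - 1); substituting (0, 7/10, -2/5) gives ∇J = (0, 0, 0), so (0, 7/10, -2/5) is indeed a critical point.
The Hessian is constant: H = [[-8, 4, 2], [4, -4, -2], [2, -2, -6]].
Leading principal minors: Δ₁ = -8, Δ₂ = 16, Δ₃ = -80.
The minors alternate sign starting negative (−, +, −), so H is negative definite: a local maximum.

local maximum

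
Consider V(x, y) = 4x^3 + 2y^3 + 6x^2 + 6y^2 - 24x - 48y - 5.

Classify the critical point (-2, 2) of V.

The mixed partial ∂²V/∂x∂y is 0, so the Hessian at any point is diag(V_xx, V_yy) = diag(12(2x + 1), 12(y + 1)).
At (-2, 2): H = diag(-36, 36).
The eigenvalues have opposite signs, so H is indefinite: a saddle point.

saddle point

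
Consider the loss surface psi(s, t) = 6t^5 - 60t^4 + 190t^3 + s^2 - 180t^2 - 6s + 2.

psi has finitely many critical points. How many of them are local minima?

psi separates as a function of s plus a function of t, so ∇psi=0 decouples.
∂psi/∂s = 2(s - 3) = 0 at s ∈ {3}; ∂psi/∂t = 30t(t - 4)(t - 3)(t - 1) = 0 at t ∈ {0, 1, 3, 4}.
The Hessian is diagonal: diag(psi_ss, psi_tt). Second derivatives: psi_ss(3)=2; psi_tt(0)=-360, psi_tt(1)=180, psi_tt(3)=-180, psi_tt(4)=360.
Local minima occur where both diagonal entries positive: (3, 1), (3, 4). Count: 2.

2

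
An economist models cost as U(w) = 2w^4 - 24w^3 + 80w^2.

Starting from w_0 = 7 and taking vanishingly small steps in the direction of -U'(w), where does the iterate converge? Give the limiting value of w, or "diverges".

U'(w) = 8w(w - 5)(w - 4), so U'(7) = 336.
Gradient descent moves in the -U' direction, i.e. w is decreasing.
The nearest critical point in that direction is w = 5, where U'' = 40 > 0 (a local minimum). The iterate converges there.

5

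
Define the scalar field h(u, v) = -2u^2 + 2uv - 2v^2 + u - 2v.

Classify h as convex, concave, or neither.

concave

h is quadratic, so its Hessian is the constant matrix H = [[-4, 2], [2, -4]].
det(H) = 12, tr(H) = -8.
det(H) > 0 and tr(H) < 0, so H is negative definite everywhere: concave.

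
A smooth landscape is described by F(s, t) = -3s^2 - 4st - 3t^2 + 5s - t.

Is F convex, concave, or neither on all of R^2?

F is quadratic, so its Hessian is the constant matrix H = [[-6, -4], [-4, -6]].
det(H) = 20, tr(H) = -12.
det(H) > 0 and tr(H) < 0, so H is negative definite everywhere: concave.

concave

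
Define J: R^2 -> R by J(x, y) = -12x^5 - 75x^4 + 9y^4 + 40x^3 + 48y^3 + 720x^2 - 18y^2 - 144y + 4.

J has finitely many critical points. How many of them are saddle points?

J separates as a function of x plus a function of y, so ∇J=0 decouples.
∂J/∂x = -60x(x - 2)(x + 3)(x + 4) = 0 at x ∈ {-4, -3, 0, 2}; ∂J/∂y = 36(y - 1)(y + 1)(y + 4) = 0 at y ∈ {-4, -1, 1}.
The Hessian is diagonal: diag(J_xx, J_yy). Second derivatives: J_xx(-4)=1440, J_xx(-3)=-900, J_xx(0)=1440, J_xx(2)=-3600; J_yy(-4)=540, J_yy(-1)=-216, J_yy(1)=360.
Saddle points occur where the two diagonal entries have opposite signs: (-4, -1), (-3, -4), (-3, 1), (0, -1), (2, -4), (2, 1). Count: 6.

6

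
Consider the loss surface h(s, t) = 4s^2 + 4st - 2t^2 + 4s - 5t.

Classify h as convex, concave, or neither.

neither

h is quadratic, so its Hessian is the constant matrix H = [[8, 4], [4, -4]].
det(H) = -48, tr(H) = 4.
det(H) < 0, so H is indefinite: neither convex nor concave.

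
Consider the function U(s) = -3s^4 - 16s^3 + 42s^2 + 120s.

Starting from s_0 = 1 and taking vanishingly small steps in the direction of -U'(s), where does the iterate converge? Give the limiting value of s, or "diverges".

U'(s) = -12(s - 2)(s + 1)(s + 5), so U'(1) = 144.
Gradient descent moves in the -U' direction, i.e. s is decreasing.
The nearest critical point in that direction is s = -1, where U'' = 144 > 0 (a local minimum). The iterate converges there.

-1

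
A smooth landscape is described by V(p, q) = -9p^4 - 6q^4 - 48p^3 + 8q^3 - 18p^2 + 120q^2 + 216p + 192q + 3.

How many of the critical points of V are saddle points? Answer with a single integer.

V separates as a function of p plus a function of q, so ∇V=0 decouples.
∂V/∂p = -36(p - 1)(p + 2)(p + 3) = 0 at p ∈ {-3, -2, 1}; ∂V/∂q = -24(q - 4)(q + 1)(q + 2) = 0 at q ∈ {-2, -1, 4}.
The Hessian is diagonal: diag(V_pp, V_qq). Second derivatives: V_pp(-3)=-144, V_pp(-2)=108, V_pp(1)=-432; V_qq(-2)=-144, V_qq(-1)=120, V_qq(4)=-720.
Saddle points occur where the two diagonal entries have opposite signs: (-3, -1), (-2, -2), (-2, 4), (1, -1). Count: 4.

4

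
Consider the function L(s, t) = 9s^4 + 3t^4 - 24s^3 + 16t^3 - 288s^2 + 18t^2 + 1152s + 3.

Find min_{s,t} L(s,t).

-5400

L(s,t) separates as P(s) + Q(t) + 3, so its minimum is min P + min Q + 3.
P'(s) = 36(s - 4)(s - 2)(s + 4) vanishes at s ∈ {-4, 2, 4}; Q'(t) = 12t(t + 1)(t + 3) vanishes at t ∈ {-3, -1, 0}.
Local minima of P (where P''>0): P(-4)=-5376, P(4)=768. Local minima of Q: Q(-3)=-27, Q(0)=0.
So the global minimum of L is P(-4) + Q(-3) + 3 = -5376 − 27 + 3 = -5400, attained at (-4, -3).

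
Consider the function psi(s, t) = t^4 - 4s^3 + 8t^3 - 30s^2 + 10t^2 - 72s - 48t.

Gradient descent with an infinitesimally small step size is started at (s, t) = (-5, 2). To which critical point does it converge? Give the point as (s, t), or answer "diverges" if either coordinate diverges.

psi is separable, so gradient descent decouples: s follows -∂psi/∂s, t follows -∂psi/∂t.
∂psi/∂s = -12(s + 2)(s + 3); at s=-5 this is -72, so s increases.
∂psi/∂t = 4(t - 1)(t + 3)(t + 4); at t=2 this is 120, so t decreases.
s converges to its nearest critical value -3 (a local min of the s-part); t converges to 1. The iterate converges to (-3, 1).

(-3, 1)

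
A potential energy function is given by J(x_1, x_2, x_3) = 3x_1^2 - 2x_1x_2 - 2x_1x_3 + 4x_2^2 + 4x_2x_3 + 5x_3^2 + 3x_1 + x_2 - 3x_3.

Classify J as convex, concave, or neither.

convex

J is quadratic, so its Hessian is the constant matrix H = [[6, -2, -2], [-2, 8, 4], [-2, 4, 10]].
Leading principal minors: 6, 44, 344.
All positive ⇒ H ≻ 0 ⇒ convex.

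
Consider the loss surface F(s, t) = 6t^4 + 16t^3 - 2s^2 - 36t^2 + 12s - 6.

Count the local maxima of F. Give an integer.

1

F separates as a function of s plus a function of t, so ∇F=0 decouples.
∂F/∂s = -4(s - 3) = 0 at s ∈ {3}; ∂F/∂t = 24t(t - 1)(t + 3) = 0 at t ∈ {-3, 0, 1}.
The Hessian is diagonal: diag(F_ss, F_tt). Second derivatives: F_ss(3)=-4; F_tt(-3)=288, F_tt(0)=-72, F_tt(1)=96.
Local maxima occur where both diagonal entries negative: (3, 0). Count: 1.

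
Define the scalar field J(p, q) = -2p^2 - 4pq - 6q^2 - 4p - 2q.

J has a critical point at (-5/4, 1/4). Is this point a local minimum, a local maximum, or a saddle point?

The Hessian of J is constant: H = [[-4, -4], [-4, -12]].
det(H) = (-4)·(-12) − (-4)² = 32.
det(H) > 0 and tr(H) = -16 < 0, so H is negative definite and the point is a local maximum.

local maximum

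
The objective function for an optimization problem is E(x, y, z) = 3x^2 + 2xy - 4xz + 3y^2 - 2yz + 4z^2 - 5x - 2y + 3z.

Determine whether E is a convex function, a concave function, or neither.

convex

E is quadratic, so its Hessian is the constant matrix H = [[6, 2, -4], [2, 6, -2], [-4, -2, 8]].
Leading principal minors: 6, 32, 168.
All positive ⇒ H ≻ 0 ⇒ convex.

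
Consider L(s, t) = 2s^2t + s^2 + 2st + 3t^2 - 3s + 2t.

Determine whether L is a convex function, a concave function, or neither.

neither

The term 2s^2t is cubic, so the Hessian is not constant.
∂²L/∂s² = 4t + 2, which takes both signs as t varies (negative for sufficiently negative t). A diagonal entry of the Hessian changing sign means the Hessian is neither positive- nor negative-semidefinite on all of R^2.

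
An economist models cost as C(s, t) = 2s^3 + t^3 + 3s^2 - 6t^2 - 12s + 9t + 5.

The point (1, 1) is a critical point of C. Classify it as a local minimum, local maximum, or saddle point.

saddle point

The mixed partial ∂²C/∂s∂t is 0, so the Hessian at any point is diag(C_ss, C_tt) = diag(6(2s + 1), 6(t - 2)).
At (1, 1): H = diag(18, -6).
The eigenvalues have opposite signs, so H is indefinite: a saddle point.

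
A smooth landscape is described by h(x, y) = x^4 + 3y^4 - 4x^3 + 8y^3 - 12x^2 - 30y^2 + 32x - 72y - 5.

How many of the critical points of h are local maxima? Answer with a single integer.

h separates as a function of x plus a function of y, so ∇h=0 decouples.
∂h/∂x = 4(x - 4)(x - 1)(x + 2) = 0 at x ∈ {-2, 1, 4}; ∂h/∂y = 12(y - 2)(y + 1)(y + 3) = 0 at y ∈ {-3, -1, 2}.
The Hessian is diagonal: diag(h_xx, h_yy). Second derivatives: h_xx(-2)=72, h_xx(1)=-36, h_xx(4)=72; h_yy(-3)=120, h_yy(-1)=-72, h_yy(2)=180.
Local maxima occur where both diagonal entries negative: (1, -1). Count: 1.

1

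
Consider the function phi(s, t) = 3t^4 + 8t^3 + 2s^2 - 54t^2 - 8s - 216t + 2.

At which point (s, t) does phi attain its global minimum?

(2, 3)

phi(s,t) separates as P(s) + Q(t) + 2, so its minimum is min P + min Q + 2.
P'(s) = 4s - 8 vanishes at s ∈ {2}; Q'(t) = 12(t - 3)(t + 2)(t + 3) vanishes at t ∈ {-3, -2, 3}.
Local minima of P (where P''>0): P(2)=-8. Local minima of Q: Q(-3)=189, Q(3)=-675.
So the global minimum of phi is P(2) + Q(3) + 2 = -8 − 675 + 2 = -681, attained at (2, 3).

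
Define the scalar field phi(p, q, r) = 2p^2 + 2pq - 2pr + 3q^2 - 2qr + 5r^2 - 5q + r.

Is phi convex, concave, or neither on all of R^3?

convex

phi is quadratic, so its Hessian is the constant matrix H = [[4, 2, -2], [2, 6, -2], [-2, -2, 10]].
Leading principal minors: 4, 20, 176.
All positive ⇒ H ≻ 0 ⇒ convex.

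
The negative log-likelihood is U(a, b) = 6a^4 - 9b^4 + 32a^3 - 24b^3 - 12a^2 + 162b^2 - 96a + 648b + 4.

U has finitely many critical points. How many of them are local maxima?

2

U separates as a function of a plus a function of b, so ∇U=0 decouples.
∂U/∂a = 24(a - 1)(a + 1)(a + 4) = 0 at a ∈ {-4, -1, 1}; ∂U/∂b = -36(b - 3)(b + 2)(b + 3) = 0 at b ∈ {-3, -2, 3}.
The Hessian is diagonal: diag(U_aa, U_bb). Second derivatives: U_aa(-4)=360, U_aa(-1)=-144, U_aa(1)=240; U_bb(-3)=-216, U_bb(-2)=180, U_bb(3)=-1080.
Local maxima occur where both diagonal entries negative: (-1, -3), (-1, 3). Count: 2.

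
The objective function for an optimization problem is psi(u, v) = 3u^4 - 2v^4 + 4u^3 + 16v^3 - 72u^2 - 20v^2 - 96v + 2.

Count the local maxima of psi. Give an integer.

2

psi separates as a function of u plus a function of v, so ∇psi=0 decouples.
∂psi/∂u = 12u(u - 3)(u + 4) = 0 at u ∈ {-4, 0, 3}; ∂psi/∂v = -8(v - 4)(v - 3)(v + 1) = 0 at v ∈ {-1, 3, 4}.
The Hessian is diagonal: diag(psi_uu, psi_vv). Second derivatives: psi_uu(-4)=336, psi_uu(0)=-144, psi_uu(3)=252; psi_vv(-1)=-160, psi_vv(3)=32, psi_vv(4)=-40.
Local maxima occur where both diagonal entries negative: (0, -1), (0, 4). Count: 2.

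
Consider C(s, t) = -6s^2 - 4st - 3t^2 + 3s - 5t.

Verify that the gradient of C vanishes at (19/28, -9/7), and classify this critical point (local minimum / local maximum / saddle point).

∇C = (-12s - 4t + 3, -4s - 6t - 5); substituting (19/28, -9/7) gives ∇C = (0, 0), so (19/28, -9/7) is indeed a critical point.
The Hessian of C is constant: H = [[-12, -4], [-4, -6]].
det(H) = (-12)·(-6) − (-4)² = 56.
det(H) > 0 and tr(H) = -18 < 0, so H is negative definite and the point is a local maximum.

local maximum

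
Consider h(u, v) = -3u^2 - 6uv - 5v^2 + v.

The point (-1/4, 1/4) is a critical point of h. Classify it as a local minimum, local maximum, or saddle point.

The Hessian of h is constant: H = [[-6, -6], [-6, -10]].
det(H) = (-6)·(-10) − (-6)² = 24.
det(H) > 0 and tr(H) = -16 < 0, so H is negative definite and the point is a local maximum.

local maximum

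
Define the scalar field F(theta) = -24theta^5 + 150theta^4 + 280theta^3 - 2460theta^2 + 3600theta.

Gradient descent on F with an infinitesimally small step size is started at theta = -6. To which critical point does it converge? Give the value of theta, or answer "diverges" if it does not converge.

F'(theta) = -120(theta - 5)(theta - 2)(theta - 1)(theta + 3), so F'(-6) = -221760.
Gradient descent moves in the -F' direction, i.e. theta is increasing.
The nearest critical point in that direction is theta = -3, where F'' = 19200 > 0 (a local minimum). The iterate converges there.

-3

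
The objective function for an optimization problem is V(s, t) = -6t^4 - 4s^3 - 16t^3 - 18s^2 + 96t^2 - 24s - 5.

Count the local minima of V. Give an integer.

V separates as a function of s plus a function of t, so ∇V=0 decouples.
∂V/∂s = -12(s + 1)(s + 2) = 0 at s ∈ {-2, -1}; ∂V/∂t = -24t(t - 2)(t + 4) = 0 at t ∈ {-4, 0, 2}.
The Hessian is diagonal: diag(V_ss, V_tt). Second derivatives: V_ss(-2)=12, V_ss(-1)=-12; V_tt(-4)=-576, V_tt(0)=192, V_tt(2)=-288.
Local minima occur where both diagonal entries positive: (-2, 0). Count: 1.

1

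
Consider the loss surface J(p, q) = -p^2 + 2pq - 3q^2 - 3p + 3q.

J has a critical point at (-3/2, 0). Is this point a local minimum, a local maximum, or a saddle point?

local maximum

The Hessian of J is constant: H = [[-2, 2], [2, -6]].
det(H) = (-2)·(-6) − 2² = 8.
det(H) > 0 and tr(H) = -8 < 0, so H is negative definite and the point is a local maximum.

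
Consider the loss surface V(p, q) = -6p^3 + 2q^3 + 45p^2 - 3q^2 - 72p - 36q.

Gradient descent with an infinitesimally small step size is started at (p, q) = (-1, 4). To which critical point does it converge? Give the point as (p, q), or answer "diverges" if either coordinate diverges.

V is separable, so gradient descent decouples: p follows -∂V/∂p, q follows -∂V/∂q.
∂V/∂p = -18(p - 4)(p - 1); at p=-1 this is -180, so p increases.
∂V/∂q = 6(q - 3)(q + 2); at q=4 this is 36, so q decreases.
p converges to its nearest critical value 1 (a local min of the p-part); q converges to 3. The iterate converges to (1, 3).

(1, 3)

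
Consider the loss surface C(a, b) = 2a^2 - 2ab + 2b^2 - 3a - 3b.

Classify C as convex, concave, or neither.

C is quadratic, so its Hessian is the constant matrix H = [[4, -2], [-2, 4]].
det(H) = 12, tr(H) = 8.
det(H) > 0 and tr(H) > 0, so H is positive definite everywhere: convex.

convex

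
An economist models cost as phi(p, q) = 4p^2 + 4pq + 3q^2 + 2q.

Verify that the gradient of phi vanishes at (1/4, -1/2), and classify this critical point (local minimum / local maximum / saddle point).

local minimum

∇phi = (8p + 4q, 4p + 6q + 2); substituting (1/4, -1/2) gives ∇phi = (0, 0), so (1/4, -1/2) is indeed a critical point.
The Hessian of phi is constant: H = [[8, 4], [4, 6]].
det(H) = 8·6 − 4² = 32.
det(H) > 0 and tr(H) = 14 > 0, so H is positive definite and the point is a local minimum.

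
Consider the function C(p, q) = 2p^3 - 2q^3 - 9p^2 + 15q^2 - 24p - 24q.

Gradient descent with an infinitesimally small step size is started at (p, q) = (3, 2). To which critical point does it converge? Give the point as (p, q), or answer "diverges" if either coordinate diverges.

(4, 1)

C is separable, so gradient descent decouples: p follows -∂C/∂p, q follows -∂C/∂q.
∂C/∂p = 6(p - 4)(p + 1); at p=3 this is -24, so p increases.
∂C/∂q = -6(q - 4)(q - 1); at q=2 this is 12, so q decreases.
p converges to its nearest critical value 4 (a local min of the p-part); q converges to 1. The iterate converges to (4, 1).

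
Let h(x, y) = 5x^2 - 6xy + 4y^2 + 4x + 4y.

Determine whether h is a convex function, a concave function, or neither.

h is quadratic, so its Hessian is the constant matrix H = [[10, -6], [-6, 8]].
det(H) = 44, tr(H) = 18.
det(H) > 0 and tr(H) > 0, so H is positive definite everywhere: convex.

convex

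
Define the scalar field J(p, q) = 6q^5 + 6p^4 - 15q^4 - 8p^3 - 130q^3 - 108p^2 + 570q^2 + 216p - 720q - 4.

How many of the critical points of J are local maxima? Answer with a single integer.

2

J separates as a function of p plus a function of q, so ∇J=0 decouples.
∂J/∂p = 24(p - 3)(p - 1)(p + 3) = 0 at p ∈ {-3, 1, 3}; ∂J/∂q = 30(q - 3)(q - 2)(q - 1)(q + 4) = 0 at q ∈ {-4, 1, 2, 3}.
The Hessian is diagonal: diag(J_pp, J_qq). Second derivatives: J_pp(-3)=576, J_pp(1)=-192, J_pp(3)=288; J_qq(-4)=-6300, J_qq(1)=300, J_qq(2)=-180, J_qq(3)=420.
Local maxima occur where both diagonal entries negative: (1, -4), (1, 2). Count: 2.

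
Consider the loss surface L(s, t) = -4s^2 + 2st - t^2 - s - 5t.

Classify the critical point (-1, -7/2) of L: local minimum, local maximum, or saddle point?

local maximum

The Hessian of L is constant: H = [[-8, 2], [2, -2]].
det(H) = (-8)·(-2) − 2² = 12.
det(H) > 0 and tr(H) = -10 < 0, so H is negative definite and the point is a local maximum.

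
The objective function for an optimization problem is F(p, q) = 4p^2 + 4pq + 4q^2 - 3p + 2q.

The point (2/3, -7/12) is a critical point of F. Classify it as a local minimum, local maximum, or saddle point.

The Hessian of F is constant: H = [[8, 4], [4, 8]].
det(H) = 8·8 − 4² = 48.
det(H) > 0 and tr(H) = 16 > 0, so H is positive definite and the point is a local minimum.

local minimum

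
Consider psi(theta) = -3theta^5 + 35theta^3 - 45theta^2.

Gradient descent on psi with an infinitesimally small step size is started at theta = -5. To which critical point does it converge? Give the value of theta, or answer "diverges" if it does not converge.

psi'(theta) = -15theta(theta - 2)(theta - 1)(theta + 3), so psi'(-5) = -6300.
Gradient descent moves in the -psi' direction, i.e. theta is increasing.
The nearest critical point in that direction is theta = -3, where psi'' = 900 > 0 (a local minimum). The iterate converges there.

-3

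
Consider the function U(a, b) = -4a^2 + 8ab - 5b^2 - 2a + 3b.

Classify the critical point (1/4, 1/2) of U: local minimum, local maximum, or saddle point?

local maximum

The Hessian of U is constant: H = [[-8, 8], [8, -10]].
det(H) = (-8)·(-10) − 8² = 16.
det(H) > 0 and tr(H) = -18 < 0, so H is negative definite and the point is a local maximum.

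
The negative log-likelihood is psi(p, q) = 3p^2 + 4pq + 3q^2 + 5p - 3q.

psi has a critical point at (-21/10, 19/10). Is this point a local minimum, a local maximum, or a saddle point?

local minimum

The Hessian of psi is constant: H = [[6, 4], [4, 6]].
det(H) = 6·6 − 4² = 20.
det(H) > 0 and tr(H) = 12 > 0, so H is positive definite and the point is a local minimum.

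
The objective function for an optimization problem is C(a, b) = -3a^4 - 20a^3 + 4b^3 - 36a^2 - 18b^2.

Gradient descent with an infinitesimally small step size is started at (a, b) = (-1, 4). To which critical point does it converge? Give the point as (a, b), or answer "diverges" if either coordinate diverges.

(-2, 3)

C is separable, so gradient descent decouples: a follows -∂C/∂a, b follows -∂C/∂b.
∂C/∂a = -12a(a + 2)(a + 3); at a=-1 this is 24, so a decreases.
∂C/∂b = 12b(b - 3); at b=4 this is 48, so b decreases.
a converges to its nearest critical value -2 (a local min of the a-part); b converges to 3. The iterate converges to (-2, 3).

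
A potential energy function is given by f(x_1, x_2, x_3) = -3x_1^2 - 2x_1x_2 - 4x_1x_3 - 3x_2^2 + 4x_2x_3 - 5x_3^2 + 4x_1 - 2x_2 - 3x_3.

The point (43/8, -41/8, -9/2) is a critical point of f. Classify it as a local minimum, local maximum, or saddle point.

The Hessian is constant: H = [[-6, -2, -4], [-2, -6, 4], [-4, 4, -10]].
Leading principal minors: Δ₁ = -6, Δ₂ = 32, Δ₃ = -64.
The minors alternate sign starting negative (−, +, −), so H is negative definite: a local maximum.

local maximum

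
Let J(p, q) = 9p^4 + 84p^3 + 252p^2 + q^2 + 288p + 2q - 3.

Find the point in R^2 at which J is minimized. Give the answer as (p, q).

(-4, -1)

J(p,q) separates as A(p) + B(q) − 3, so its minimum is min A + min B − 3.
A'(p) = 36(p + 1)(p + 2)(p + 4) vanishes at p ∈ {-4, -2, -1}; B'(q) = 2q + 2 vanishes at q ∈ {-1}.
Local minima of A (where A''>0): A(-4)=-192, A(-1)=-111. Local minima of B: B(-1)=-1.
So the global minimum of J is A(-4) + B(-1) − 3 = -192 − 1 − 3 = -196, attained at (-4, -1).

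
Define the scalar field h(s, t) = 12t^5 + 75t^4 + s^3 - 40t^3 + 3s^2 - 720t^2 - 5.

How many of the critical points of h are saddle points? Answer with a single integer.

h separates as a function of s plus a function of t, so ∇h=0 decouples.
∂h/∂s = 3s(s + 2) = 0 at s ∈ {-2, 0}; ∂h/∂t = 60t(t - 2)(t + 3)(t + 4) = 0 at t ∈ {-4, -3, 0, 2}.
The Hessian is diagonal: diag(h_ss, h_tt). Second derivatives: h_ss(-2)=-6, h_ss(0)=6; h_tt(-4)=-1440, h_tt(-3)=900, h_tt(0)=-1440, h_tt(2)=3600.
Saddle points occur where the two diagonal entries have opposite signs: (-2, -3), (-2, 2), (0, -4), (0, 0). Count: 4.

4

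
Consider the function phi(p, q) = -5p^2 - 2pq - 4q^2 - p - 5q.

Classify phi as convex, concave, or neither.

phi is quadratic, so its Hessian is the constant matrix H = [[-10, -2], [-2, -8]].
det(H) = 76, tr(H) = -18.
det(H) > 0 and tr(H) < 0, so H is negative definite everywhere: concave.

concave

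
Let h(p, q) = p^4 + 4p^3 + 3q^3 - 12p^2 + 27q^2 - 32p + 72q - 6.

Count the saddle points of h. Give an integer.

h separates as a function of p plus a function of q, so ∇h=0 decouples.
∂h/∂p = 4(p - 2)(p + 1)(p + 4) = 0 at p ∈ {-4, -1, 2}; ∂h/∂q = 9(q + 2)(q + 4) = 0 at q ∈ {-4, -2}.
The Hessian is diagonal: diag(h_pp, h_qq). Second derivatives: h_pp(-4)=72, h_pp(-1)=-36, h_pp(2)=72; h_qq(-4)=-18, h_qq(-2)=18.
Saddle points occur where the two diagonal entries have opposite signs: (-4, -4), (-1, -2), (2, -4). Count: 3.

3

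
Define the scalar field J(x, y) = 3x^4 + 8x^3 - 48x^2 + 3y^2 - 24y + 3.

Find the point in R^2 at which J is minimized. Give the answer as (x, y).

J(x,y) separates as P(x) + Q(y) + 3, so its minimum is min P + min Q + 3.
P'(x) = 12x(x - 2)(x + 4) vanishes at x ∈ {-4, 0, 2}; Q'(y) = 6y - 24 vanishes at y ∈ {4}.
Local minima of P (where P''>0): P(-4)=-512, P(2)=-80. Local minima of Q: Q(4)=-48.
So the global minimum of J is P(-4) + Q(4) + 3 = -512 − 48 + 3 = -557, attained at (-4, 4).

(-4, 4)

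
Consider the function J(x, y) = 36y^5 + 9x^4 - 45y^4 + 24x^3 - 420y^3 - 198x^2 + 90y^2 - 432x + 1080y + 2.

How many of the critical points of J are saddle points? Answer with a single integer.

6

J separates as a function of x plus a function of y, so ∇J=0 decouples.
∂J/∂x = 36(x - 3)(x + 1)(x + 4) = 0 at x ∈ {-4, -1, 3}; ∂J/∂y = 180(y - 3)(y - 1)(y + 1)(y + 2) = 0 at y ∈ {-2, -1, 1, 3}.
The Hessian is diagonal: diag(J_xx, J_yy). Second derivatives: J_xx(-4)=756, J_xx(-1)=-432, J_xx(3)=1008; J_yy(-2)=-2700, J_yy(-1)=1440, J_yy(1)=-2160, J_yy(3)=7200.
Saddle points occur where the two diagonal entries have opposite signs: (-4, -2), (-4, 1), (-1, -1), (-1, 3), (3, -2), (3, 1). Count: 6.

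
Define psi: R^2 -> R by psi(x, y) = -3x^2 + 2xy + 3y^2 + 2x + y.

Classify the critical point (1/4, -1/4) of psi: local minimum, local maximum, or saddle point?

The Hessian of psi is constant: H = [[-6, 2], [2, 6]].
det(H) = (-6)·6 − 2² = -40.
Since det(H) < 0, H is indefinite and the critical point is a saddle point.

saddle point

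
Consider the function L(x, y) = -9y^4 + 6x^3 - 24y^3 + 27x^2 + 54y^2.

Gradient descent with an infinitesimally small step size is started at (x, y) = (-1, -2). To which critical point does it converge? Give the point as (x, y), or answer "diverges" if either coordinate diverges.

L is separable, so gradient descent decouples: x follows -∂L/∂x, y follows -∂L/∂y.
∂L/∂x = 18x(x + 3); at x=-1 this is -36, so x increases.
∂L/∂y = -36y(y - 1)(y + 3); at y=-2 this is -216, so y increases.
x converges to its nearest critical value 0 (a local min of the x-part); y converges to 0. The iterate converges to (0, 0).

(0, 0)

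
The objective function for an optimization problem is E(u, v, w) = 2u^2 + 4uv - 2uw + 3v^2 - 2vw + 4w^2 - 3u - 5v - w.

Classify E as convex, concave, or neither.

convex

E is quadratic, so its Hessian is the constant matrix H = [[4, 4, -2], [4, 6, -2], [-2, -2, 8]].
Leading principal minors: 4, 8, 56.
All positive ⇒ H ≻ 0 ⇒ convex.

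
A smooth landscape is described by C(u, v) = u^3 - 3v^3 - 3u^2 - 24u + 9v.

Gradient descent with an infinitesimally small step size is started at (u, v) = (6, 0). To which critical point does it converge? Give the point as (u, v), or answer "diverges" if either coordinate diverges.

(4, -1)

C is separable, so gradient descent decouples: u follows -∂C/∂u, v follows -∂C/∂v.
∂C/∂u = 3(u - 4)(u + 2); at u=6 this is 48, so u decreases.
∂C/∂v = -9(v - 1)(v + 1); at v=0 this is 9, so v decreases.
u converges to its nearest critical value 4 (a local min of the u-part); v converges to -1. The iterate converges to (4, -1).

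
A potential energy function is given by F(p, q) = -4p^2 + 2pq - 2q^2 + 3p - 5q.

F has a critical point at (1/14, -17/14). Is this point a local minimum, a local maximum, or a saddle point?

local maximum

The Hessian of F is constant: H = [[-8, 2], [2, -4]].
det(H) = (-8)·(-4) − 2² = 28.
det(H) > 0 and tr(H) = -12 < 0, so H is negative definite and the point is a local maximum.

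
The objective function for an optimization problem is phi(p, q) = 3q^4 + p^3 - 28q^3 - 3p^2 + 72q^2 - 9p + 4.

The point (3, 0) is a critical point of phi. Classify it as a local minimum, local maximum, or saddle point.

local minimum

The mixed partial ∂²phi/∂p∂q is 0, so the Hessian at any point is diag(phi_pp, phi_qq) = diag(6(p - 1), 12(3q^2 - 14q + 12)).
At (3, 0): H = diag(12, 144).
Both eigenvalues are positive, so H is positive definite: a local minimum.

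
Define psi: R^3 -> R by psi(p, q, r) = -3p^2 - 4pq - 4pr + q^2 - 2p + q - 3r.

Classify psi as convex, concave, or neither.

psi is quadratic, so its Hessian is the constant matrix H = [[-6, -4, -4], [-4, 2, 0], [-4, 0, 0]].
Leading principal minors: -6, -28, -32.
Neither pattern holds ⇒ H is indefinite ⇒ neither convex nor concave.

neither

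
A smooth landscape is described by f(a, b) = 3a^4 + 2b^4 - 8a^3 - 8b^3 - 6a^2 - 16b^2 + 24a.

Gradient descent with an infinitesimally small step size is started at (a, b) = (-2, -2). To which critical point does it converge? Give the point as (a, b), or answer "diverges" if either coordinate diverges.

f is separable, so gradient descent decouples: a follows -∂f/∂a, b follows -∂f/∂b.
∂f/∂a = 12(a - 2)(a - 1)(a + 1); at a=-2 this is -144, so a increases.
∂f/∂b = 8b(b - 4)(b + 1); at b=-2 this is -96, so b increases.
a converges to its nearest critical value -1 (a local min of the a-part); b converges to -1. The iterate converges to (-1, -1).

(-1, -1)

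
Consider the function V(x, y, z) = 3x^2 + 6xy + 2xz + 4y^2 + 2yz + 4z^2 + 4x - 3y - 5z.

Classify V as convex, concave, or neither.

convex

V is quadratic, so its Hessian is the constant matrix H = [[6, 6, 2], [6, 8, 2], [2, 2, 8]].
Leading principal minors: 6, 12, 88.
All positive ⇒ H ≻ 0 ⇒ convex.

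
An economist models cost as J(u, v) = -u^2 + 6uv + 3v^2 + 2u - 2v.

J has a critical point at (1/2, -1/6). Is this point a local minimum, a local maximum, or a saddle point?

saddle point

The Hessian of J is constant: H = [[-2, 6], [6, 6]].
det(H) = (-2)·6 − 6² = -48.
Since det(H) < 0, H is indefinite and the critical point is a saddle point.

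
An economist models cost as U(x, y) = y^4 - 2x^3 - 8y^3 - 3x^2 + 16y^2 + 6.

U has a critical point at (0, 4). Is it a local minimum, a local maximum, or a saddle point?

saddle point

The mixed partial ∂²U/∂x∂y is 0, so the Hessian at any point is diag(U_xx, U_yy) = diag(-6(2x + 1), 4(3y^2 - 12y + 8)).
At (0, 4): H = diag(-6, 32).
The eigenvalues have opposite signs, so H is indefinite: a saddle point.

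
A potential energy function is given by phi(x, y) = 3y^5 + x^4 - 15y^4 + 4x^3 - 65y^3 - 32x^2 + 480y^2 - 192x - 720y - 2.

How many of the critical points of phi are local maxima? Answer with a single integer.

2

phi separates as a function of x plus a function of y, so ∇phi=0 decouples.
∂phi/∂x = 4(x - 4)(x + 3)(x + 4) = 0 at x ∈ {-4, -3, 4}; ∂phi/∂y = 15(y - 4)(y - 3)(y - 1)(y + 4) = 0 at y ∈ {-4, 1, 3, 4}.
The Hessian is diagonal: diag(phi_xx, phi_yy). Second derivatives: phi_xx(-4)=32, phi_xx(-3)=-28, phi_xx(4)=224; phi_yy(-4)=-4200, phi_yy(1)=450, phi_yy(3)=-210, phi_yy(4)=360.
Local maxima occur where both diagonal entries negative: (-3, -4), (-3, 3). Count: 2.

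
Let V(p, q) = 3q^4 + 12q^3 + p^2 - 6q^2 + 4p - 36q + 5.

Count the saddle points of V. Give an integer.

1

V separates as a function of p plus a function of q, so ∇V=0 decouples.
∂V/∂p = 2(p + 2) = 0 at p ∈ {-2}; ∂V/∂q = 12(q - 1)(q + 1)(q + 3) = 0 at q ∈ {-3, -1, 1}.
The Hessian is diagonal: diag(V_pp, V_qq). Second derivatives: V_pp(-2)=2; V_qq(-3)=96, V_qq(-1)=-48, V_qq(1)=96.
Saddle points occur where the two diagonal entries have opposite signs: (-2, -1). Count: 1.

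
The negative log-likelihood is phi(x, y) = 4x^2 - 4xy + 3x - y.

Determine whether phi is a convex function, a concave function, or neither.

neither

phi is quadratic, so its Hessian is the constant matrix H = [[8, -4], [-4, 0]].
det(H) = -16, tr(H) = 8.
det(H) < 0, so H is indefinite: neither convex nor concave.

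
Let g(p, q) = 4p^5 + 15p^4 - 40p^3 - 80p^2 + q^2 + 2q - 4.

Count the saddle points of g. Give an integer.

2

g separates as a function of p plus a function of q, so ∇g=0 decouples.
∂g/∂p = 20p(p - 2)(p + 1)(p + 4) = 0 at p ∈ {-4, -1, 0, 2}; ∂g/∂q = 2(q + 1) = 0 at q ∈ {-1}.
The Hessian is diagonal: diag(g_pp, g_qq). Second derivatives: g_pp(-4)=-1440, g_pp(-1)=180, g_pp(0)=-160, g_pp(2)=720; g_qq(-1)=2.
Saddle points occur where the two diagonal entries have opposite signs: (-4, -1), (0, -1). Count: 2.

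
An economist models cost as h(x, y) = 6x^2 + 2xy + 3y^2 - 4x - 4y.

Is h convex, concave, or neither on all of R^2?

h is quadratic, so its Hessian is the constant matrix H = [[12, 2], [2, 6]].
det(H) = 68, tr(H) = 18.
det(H) > 0 and tr(H) > 0, so H is positive definite everywhere: convex.

convex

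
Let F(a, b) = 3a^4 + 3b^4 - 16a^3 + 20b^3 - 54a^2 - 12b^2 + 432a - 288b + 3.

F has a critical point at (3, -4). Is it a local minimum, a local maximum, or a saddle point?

saddle point

The mixed partial ∂²F/∂a∂b is 0, so the Hessian at any point is diag(F_aa, F_bb) = diag(12(3a^2 - 8a - 9), 12(3b^2 + 10b - 2)).
At (3, -4): H = diag(-72, 72).
The eigenvalues have opposite signs, so H is indefinite: a saddle point.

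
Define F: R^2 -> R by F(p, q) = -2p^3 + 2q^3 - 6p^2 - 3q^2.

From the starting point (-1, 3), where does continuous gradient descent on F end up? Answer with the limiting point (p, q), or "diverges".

F is separable, so gradient descent decouples: p follows -∂F/∂p, q follows -∂F/∂q.
∂F/∂p = -6p(p + 2); at p=-1 this is 6, so p decreases.
∂F/∂q = 6q(q - 1); at q=3 this is 36, so q decreases.
p converges to its nearest critical value -2 (a local min of the p-part); q converges to 1. The iterate converges to (-2, 1).

(-2, 1)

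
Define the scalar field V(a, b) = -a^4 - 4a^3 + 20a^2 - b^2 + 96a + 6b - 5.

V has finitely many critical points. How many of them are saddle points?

1

V separates as a function of a plus a function of b, so ∇V=0 decouples.
∂V/∂a = -4(a - 3)(a + 2)(a + 4) = 0 at a ∈ {-4, -2, 3}; ∂V/∂b = -2(b - 3) = 0 at b ∈ {3}.
The Hessian is diagonal: diag(V_aa, V_bb). Second derivatives: V_aa(-4)=-56, V_aa(-2)=40, V_aa(3)=-140; V_bb(3)=-2.
Saddle points occur where the two diagonal entries have opposite signs: (-2, 3). Count: 1.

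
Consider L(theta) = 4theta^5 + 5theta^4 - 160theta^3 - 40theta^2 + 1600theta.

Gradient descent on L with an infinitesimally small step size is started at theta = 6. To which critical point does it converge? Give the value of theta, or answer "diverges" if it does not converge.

4

L'(theta) = 20(theta - 4)(theta - 2)(theta + 2)(theta + 5), so L'(6) = 14080.
Gradient descent moves in the -L' direction, i.e. theta is decreasing.
The nearest critical point in that direction is theta = 4, where L'' = 2160 > 0 (a local minimum). The iterate converges there.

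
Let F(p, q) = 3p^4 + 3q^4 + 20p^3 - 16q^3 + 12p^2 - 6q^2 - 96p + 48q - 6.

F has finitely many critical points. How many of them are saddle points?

F separates as a function of p plus a function of q, so ∇F=0 decouples.
∂F/∂p = 12(p - 1)(p + 2)(p + 4) = 0 at p ∈ {-4, -2, 1}; ∂F/∂q = 12(q - 4)(q - 1)(q + 1) = 0 at q ∈ {-1, 1, 4}.
The Hessian is diagonal: diag(F_pp, F_qq). Second derivatives: F_pp(-4)=120, F_pp(-2)=-72, F_pp(1)=180; F_qq(-1)=120, F_qq(1)=-72, F_qq(4)=180.
Saddle points occur where the two diagonal entries have opposite signs: (-4, 1), (-2, -1), (-2, 4), (1, 1). Count: 4.

4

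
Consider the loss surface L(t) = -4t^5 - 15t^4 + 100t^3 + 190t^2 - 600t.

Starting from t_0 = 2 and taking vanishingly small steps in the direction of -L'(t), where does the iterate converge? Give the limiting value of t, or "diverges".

L'(t) = -20(t - 3)(t - 1)(t + 2)(t + 5), so L'(2) = 560.
Gradient descent moves in the -L' direction, i.e. t is decreasing.
The nearest critical point in that direction is t = 1, where L'' = 720 > 0 (a local minimum). The iterate converges there.

1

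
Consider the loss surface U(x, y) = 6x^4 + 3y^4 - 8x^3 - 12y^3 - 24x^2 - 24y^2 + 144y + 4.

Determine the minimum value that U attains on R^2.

-300

U(x,y) separates as P(x) + Q(y) + 4, so its minimum is min P + min Q + 4.
P'(x) = 24x(x - 2)(x + 1) vanishes at x ∈ {-1, 0, 2}; Q'(y) = 12(y - 3)(y - 2)(y + 2) vanishes at y ∈ {-2, 2, 3}.
Local minima of P (where P''>0): P(-1)=-10, P(2)=-64. Local minima of Q: Q(-2)=-240, Q(3)=135.
So the global minimum of U is P(2) + Q(-2) + 4 = -64 − 240 + 4 = -300, attained at (2, -2).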